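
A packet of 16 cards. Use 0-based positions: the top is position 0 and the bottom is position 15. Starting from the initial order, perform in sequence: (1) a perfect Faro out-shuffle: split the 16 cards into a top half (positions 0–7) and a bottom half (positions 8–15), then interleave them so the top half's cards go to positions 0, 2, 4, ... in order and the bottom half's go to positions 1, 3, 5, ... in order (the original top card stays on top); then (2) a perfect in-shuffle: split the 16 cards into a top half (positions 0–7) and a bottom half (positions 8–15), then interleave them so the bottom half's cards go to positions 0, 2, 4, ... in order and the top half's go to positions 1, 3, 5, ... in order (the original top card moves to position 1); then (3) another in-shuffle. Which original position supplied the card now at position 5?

12

Undo the operations in reverse order, starting from position 5:
  undo op 3 (in-shuffle, from top half): 5 ← 2
  undo op 2 (in-shuffle, from bottom half): 2 ← 9
  undo op 1 (out-shuffle, from bottom half): 9 ← 12
So the card at position 5 came from original position 12.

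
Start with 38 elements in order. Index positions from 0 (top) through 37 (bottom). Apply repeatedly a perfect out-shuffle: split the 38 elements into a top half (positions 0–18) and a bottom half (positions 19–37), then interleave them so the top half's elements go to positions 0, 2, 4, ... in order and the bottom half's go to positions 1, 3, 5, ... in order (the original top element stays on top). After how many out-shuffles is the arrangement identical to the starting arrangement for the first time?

36

The out-shuffle permutes the 38 positions with cycle lengths [1, 1, 36].
Every element is home exactly when every cycle has completed a whole number of laps, i.e. after lcm(1, 36) = 36 out-shuffles.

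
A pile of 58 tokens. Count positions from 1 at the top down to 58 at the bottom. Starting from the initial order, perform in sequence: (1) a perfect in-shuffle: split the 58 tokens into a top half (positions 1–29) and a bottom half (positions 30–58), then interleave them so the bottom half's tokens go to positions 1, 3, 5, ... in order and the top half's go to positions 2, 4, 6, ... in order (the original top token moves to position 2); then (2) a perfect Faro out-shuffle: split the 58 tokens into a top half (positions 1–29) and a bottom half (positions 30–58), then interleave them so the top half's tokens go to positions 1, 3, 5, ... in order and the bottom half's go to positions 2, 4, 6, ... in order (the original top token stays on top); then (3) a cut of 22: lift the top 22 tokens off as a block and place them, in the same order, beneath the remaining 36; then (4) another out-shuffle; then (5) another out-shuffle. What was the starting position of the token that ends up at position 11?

Undo the operations in reverse order, starting from position 11:
  undo op 5 (out-shuffle, from top half): 11 ← 6
  undo op 4 (out-shuffle, from bottom half): 6 ← 32
  undo op 3 (cut 22): 32 ← 54
  undo op 2 (out-shuffle, from bottom half): 54 ← 56
  undo op 1 (in-shuffle, from top half): 56 ← 28
So the token at position 11 came from original position 28.

28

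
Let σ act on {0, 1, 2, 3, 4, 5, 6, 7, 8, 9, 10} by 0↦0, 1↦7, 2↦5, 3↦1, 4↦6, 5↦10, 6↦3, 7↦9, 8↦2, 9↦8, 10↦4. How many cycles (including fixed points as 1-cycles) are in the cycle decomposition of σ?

2

Cycle decomposition: (0) (1 7 9 8 2 5 10 4 6 3).
2 cycles.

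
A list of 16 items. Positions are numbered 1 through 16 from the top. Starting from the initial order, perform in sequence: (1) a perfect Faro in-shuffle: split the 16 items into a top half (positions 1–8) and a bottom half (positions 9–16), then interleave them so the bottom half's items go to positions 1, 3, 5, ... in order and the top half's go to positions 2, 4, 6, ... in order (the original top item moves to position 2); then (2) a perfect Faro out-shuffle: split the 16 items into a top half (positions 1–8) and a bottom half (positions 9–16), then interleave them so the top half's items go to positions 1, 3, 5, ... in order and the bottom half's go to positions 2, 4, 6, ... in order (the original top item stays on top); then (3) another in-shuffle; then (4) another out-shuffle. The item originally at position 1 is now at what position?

Track the item from position 1 forward through each operation:
  after op 1 (in-shuffle): 1 → 2
  after op 2 (out-shuffle): 2 → 3
  after op 3 (in-shuffle): 3 → 6
  after op 4 (out-shuffle): 6 → 11

11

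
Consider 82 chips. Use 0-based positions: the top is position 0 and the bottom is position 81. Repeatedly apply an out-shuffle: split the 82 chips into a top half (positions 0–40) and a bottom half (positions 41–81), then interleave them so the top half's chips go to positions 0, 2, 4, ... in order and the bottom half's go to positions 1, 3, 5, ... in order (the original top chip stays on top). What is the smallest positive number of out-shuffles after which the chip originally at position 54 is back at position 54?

2

Follow position 54 under repeated out-shuffles:
54 → 27 → 54
It first returns after 2 out-shuffles.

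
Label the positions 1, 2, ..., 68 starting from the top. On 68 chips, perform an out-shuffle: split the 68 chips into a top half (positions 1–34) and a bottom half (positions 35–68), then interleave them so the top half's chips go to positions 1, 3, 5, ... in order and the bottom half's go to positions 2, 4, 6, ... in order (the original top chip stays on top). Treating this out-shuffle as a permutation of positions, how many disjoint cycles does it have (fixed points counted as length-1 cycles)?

Trace each unvisited position around until it returns:
(1) (2 3 5 9 17 33 ... len 66) (68)
3 cycles in total.

3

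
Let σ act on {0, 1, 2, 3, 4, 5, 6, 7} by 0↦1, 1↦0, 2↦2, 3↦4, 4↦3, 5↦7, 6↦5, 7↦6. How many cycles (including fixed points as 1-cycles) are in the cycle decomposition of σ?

4

Cycle decomposition: (0 1) (2) (3 4) (5 7 6).
4 cycles.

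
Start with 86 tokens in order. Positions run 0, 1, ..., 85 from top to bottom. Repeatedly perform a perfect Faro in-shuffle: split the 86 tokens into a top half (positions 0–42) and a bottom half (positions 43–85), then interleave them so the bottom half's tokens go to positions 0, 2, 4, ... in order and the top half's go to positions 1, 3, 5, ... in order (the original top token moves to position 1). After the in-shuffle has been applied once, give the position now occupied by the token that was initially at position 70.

Track the token's position through each in-shuffle:
70 → 54

54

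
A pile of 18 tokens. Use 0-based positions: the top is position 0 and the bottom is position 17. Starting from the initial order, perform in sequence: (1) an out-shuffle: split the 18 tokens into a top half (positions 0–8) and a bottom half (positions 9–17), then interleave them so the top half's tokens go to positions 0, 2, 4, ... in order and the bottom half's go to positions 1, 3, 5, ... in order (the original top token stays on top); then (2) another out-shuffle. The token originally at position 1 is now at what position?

4

Track the token from position 1 forward through each operation:
  after op 1 (out-shuffle): 1 → 2
  after op 2 (out-shuffle): 2 → 4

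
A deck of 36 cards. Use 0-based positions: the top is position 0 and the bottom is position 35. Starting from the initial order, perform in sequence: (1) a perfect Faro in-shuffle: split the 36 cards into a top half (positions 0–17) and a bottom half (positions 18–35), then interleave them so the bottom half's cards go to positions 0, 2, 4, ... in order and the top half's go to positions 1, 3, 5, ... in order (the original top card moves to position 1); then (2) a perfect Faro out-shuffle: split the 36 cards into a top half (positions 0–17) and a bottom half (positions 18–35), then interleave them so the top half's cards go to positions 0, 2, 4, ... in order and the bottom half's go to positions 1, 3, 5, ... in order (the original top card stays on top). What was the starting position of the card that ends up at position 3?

Undo the operations in reverse order, starting from position 3:
  undo op 2 (out-shuffle, from bottom half): 3 ← 19
  undo op 1 (in-shuffle, from top half): 19 ← 9
So the card at position 3 came from original position 9.

9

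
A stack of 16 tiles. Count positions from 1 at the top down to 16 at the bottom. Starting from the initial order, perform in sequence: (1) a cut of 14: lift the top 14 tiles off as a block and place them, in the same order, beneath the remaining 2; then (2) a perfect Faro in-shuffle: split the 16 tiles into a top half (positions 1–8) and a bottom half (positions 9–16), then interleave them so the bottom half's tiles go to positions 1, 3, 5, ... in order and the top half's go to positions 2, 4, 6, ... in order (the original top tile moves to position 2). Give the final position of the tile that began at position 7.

Track the tile from position 7 forward through each operation:
  after op 1 (cut 14): 7 → 9
  after op 2 (in-shuffle): 9 → 1

1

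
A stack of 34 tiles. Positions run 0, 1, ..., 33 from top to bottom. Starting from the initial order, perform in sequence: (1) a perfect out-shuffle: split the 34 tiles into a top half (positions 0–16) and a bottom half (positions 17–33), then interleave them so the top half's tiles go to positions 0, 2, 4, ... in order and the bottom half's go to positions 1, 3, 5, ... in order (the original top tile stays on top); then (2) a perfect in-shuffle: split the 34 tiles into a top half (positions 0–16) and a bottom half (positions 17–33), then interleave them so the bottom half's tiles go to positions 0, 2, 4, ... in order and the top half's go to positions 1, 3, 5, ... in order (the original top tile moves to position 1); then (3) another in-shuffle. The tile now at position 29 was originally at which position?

12

Undo the operations in reverse order, starting from position 29:
  undo op 3 (in-shuffle, from top half): 29 ← 14
  undo op 2 (in-shuffle, from bottom half): 14 ← 24
  undo op 1 (out-shuffle, from top half): 24 ← 12
So the tile at position 29 came from original position 12.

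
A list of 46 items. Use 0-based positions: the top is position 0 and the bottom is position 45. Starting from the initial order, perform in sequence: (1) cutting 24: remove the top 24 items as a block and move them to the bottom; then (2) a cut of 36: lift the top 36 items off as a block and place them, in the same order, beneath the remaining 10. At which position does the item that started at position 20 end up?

Track the item from position 20 forward through each operation:
  after op 1 (cut 24): 20 → 42
  after op 2 (cut 36): 42 → 6

6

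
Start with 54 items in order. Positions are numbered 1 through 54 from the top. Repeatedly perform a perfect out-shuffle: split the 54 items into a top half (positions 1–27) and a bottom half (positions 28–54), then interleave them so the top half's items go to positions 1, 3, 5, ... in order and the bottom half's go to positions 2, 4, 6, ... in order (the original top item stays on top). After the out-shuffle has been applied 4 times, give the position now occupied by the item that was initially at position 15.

13

Track the item's position through each out-shuffle:
15 → 29 → 4 → 7 → 13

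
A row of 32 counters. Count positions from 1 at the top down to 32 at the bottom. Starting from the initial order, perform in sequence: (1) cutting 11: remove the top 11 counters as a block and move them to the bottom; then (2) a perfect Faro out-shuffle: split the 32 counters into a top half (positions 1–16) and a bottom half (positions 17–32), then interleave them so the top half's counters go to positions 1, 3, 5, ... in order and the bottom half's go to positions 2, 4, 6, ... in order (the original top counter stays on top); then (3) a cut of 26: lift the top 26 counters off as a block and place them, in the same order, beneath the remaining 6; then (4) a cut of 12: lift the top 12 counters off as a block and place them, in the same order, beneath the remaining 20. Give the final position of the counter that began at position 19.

9

Track the counter from position 19 forward through each operation:
  after op 1 (cut 11): 19 → 8
  after op 2 (out-shuffle): 8 → 15
  after op 3 (cut 26): 15 → 21
  after op 4 (cut 12): 21 → 9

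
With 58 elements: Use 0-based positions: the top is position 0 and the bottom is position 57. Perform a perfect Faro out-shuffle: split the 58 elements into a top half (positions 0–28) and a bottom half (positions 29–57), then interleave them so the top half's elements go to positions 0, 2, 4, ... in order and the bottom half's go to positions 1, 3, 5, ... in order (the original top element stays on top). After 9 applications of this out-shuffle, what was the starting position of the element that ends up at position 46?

Work backwards from position 46, undoing one out-shuffle at a time:
46 ← 23 ← 40 ← 20 ← 10 ← 5 ← 31 ← 44 ← 22 ← 11
So the element now at position 46 started at position 11.

11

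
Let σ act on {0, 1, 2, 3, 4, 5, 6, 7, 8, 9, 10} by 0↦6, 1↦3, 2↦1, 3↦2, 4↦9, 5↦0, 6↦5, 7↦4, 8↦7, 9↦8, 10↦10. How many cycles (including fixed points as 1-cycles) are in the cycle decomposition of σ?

Cycle decomposition: (0 6 5) (1 3 2) (4 9 8 7) (10).
4 cycles.

4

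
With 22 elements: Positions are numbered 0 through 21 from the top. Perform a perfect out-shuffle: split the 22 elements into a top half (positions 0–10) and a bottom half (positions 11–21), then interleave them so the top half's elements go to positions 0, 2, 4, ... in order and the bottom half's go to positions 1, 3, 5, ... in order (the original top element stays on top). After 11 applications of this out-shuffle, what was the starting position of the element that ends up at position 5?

Work backwards from position 5, undoing one out-shuffle at a time:
5 ← 13 ← 17 ← 19 ← 20 ← 10 ← 5 ← 13 ← 17 ← 19 ← 20 ← 10
So the element now at position 5 started at position 10.

10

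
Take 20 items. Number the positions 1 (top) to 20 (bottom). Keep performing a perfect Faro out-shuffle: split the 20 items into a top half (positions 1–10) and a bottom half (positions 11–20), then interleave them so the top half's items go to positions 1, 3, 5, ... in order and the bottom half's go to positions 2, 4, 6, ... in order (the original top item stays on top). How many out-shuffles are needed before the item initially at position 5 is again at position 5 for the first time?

18

Follow position 5 under repeated out-shuffles:
5 → 9 → 17 → 14 → 8 → 15 → 10 → 19 → 18 → 16 → 12 → 4 → 7 → 13 → 6 → 11 → 2 → 3 → 5
It first returns after 18 out-shuffles.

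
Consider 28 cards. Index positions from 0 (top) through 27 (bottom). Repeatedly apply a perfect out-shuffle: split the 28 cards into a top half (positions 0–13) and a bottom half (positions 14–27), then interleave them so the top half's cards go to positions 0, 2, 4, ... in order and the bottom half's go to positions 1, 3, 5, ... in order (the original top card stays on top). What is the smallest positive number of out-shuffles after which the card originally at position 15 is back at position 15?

Follow position 15 under repeated out-shuffles:
15 → 3 → 6 → 12 → 24 → 21 → 15
It first returns after 6 out-shuffles.

6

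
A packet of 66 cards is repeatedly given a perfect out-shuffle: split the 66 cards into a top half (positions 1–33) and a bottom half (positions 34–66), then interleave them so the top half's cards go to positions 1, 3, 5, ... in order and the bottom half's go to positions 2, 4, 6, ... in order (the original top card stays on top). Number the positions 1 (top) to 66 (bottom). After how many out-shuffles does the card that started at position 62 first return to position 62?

Follow position 62 under repeated out-shuffles:
62 → 58 → 50 → 34 → 2 → 3 → 5 → 9 → 17 → 33 → 65 → 64 → 62
It first returns after 12 out-shuffles.

12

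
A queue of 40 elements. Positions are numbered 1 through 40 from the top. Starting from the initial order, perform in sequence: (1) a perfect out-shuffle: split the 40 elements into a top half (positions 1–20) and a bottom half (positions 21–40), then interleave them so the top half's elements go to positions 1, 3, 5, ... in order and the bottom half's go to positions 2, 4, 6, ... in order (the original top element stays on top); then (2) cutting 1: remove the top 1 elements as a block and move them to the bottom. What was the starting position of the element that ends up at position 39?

Undo the operations in reverse order, starting from position 39:
  undo op 2 (cut 1): 39 ← 40
  undo op 1 (out-shuffle, from bottom half): 40 ← 40
So the element at position 39 came from original position 40.

40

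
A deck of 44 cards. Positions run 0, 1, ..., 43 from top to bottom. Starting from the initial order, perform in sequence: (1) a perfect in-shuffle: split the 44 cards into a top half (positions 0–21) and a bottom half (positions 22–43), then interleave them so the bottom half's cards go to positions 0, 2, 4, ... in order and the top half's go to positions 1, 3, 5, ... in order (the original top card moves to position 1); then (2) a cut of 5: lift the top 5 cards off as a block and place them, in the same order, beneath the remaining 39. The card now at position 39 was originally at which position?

Undo the operations in reverse order, starting from position 39:
  undo op 2 (cut 5): 39 ← 0
  undo op 1 (in-shuffle, from bottom half): 0 ← 22
So the card at position 39 came from original position 22.

22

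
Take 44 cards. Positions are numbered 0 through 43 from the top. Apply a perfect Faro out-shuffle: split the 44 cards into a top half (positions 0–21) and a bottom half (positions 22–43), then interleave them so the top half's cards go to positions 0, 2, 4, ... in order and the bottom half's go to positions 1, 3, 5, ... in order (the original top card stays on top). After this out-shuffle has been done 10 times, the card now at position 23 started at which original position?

Work backwards from position 23, undoing one out-shuffle at a time:
23 ← 33 ← 38 ← 19 ← 31 ← 37 ← 40 ← 20 ← 10 ← 5 ← 24
So the card now at position 23 started at position 24.

24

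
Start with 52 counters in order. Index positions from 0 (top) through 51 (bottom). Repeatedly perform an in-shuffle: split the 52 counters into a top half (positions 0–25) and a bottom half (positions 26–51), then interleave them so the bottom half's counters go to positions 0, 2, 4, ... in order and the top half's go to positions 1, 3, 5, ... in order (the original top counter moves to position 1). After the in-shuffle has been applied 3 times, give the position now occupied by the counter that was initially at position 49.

28

Track the counter's position through each in-shuffle:
49 → 46 → 40 → 28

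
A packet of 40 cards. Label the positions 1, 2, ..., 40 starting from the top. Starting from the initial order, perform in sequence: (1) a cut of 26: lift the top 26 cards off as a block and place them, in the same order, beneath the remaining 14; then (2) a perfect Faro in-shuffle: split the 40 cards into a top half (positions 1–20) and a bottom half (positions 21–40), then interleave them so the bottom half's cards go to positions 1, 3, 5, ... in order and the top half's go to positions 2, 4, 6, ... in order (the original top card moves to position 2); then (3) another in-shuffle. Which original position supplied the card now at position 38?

Undo the operations in reverse order, starting from position 38:
  undo op 3 (in-shuffle, from top half): 38 ← 19
  undo op 2 (in-shuffle, from bottom half): 19 ← 30
  undo op 1 (cut 26): 30 ← 16
So the card at position 38 came from original position 16.

16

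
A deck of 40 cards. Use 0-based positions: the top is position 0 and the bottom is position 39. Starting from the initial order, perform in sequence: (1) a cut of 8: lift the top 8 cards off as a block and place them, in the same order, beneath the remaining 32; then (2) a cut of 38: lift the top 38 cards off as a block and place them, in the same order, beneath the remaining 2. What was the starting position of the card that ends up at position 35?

Undo the operations in reverse order, starting from position 35:
  undo op 2 (cut 38): 35 ← 33
  undo op 1 (cut 8): 33 ← 1
So the card at position 35 came from original position 1.

1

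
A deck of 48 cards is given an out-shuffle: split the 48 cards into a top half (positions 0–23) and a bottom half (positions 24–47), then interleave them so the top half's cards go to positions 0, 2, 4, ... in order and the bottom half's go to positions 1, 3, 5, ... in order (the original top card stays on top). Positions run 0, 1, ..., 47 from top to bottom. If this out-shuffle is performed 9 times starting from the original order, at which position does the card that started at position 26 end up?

11

Track the card's position through each out-shuffle:
26 → 5 → 10 → 20 → 40 → 33 → 19 → 38 → 29 → 11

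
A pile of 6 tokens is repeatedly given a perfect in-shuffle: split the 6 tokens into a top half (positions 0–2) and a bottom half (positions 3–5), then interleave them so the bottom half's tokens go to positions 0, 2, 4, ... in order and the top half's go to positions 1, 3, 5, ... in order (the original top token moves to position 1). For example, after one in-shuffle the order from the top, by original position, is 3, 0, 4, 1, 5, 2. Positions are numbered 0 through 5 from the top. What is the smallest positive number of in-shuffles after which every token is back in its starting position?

3

The in-shuffle permutes the 6 positions with cycle lengths [3, 3].
Every token is home exactly when every cycle has completed a whole number of laps, i.e. after lcm(3) = 3 in-shuffles.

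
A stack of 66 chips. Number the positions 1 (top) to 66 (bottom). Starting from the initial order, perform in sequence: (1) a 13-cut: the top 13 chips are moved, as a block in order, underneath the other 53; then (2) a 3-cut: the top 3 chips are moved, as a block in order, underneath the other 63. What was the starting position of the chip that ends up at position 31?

Undo the operations in reverse order, starting from position 31:
  undo op 2 (cut 3): 31 ← 34
  undo op 1 (cut 13): 34 ← 47
So the chip at position 31 came from original position 47.

47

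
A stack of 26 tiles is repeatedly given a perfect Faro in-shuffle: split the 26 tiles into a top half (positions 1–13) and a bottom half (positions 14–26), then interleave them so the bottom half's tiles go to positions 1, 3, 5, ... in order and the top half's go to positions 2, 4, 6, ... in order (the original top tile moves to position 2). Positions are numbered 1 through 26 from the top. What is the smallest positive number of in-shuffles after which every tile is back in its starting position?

The in-shuffle permutes the 26 positions with cycle lengths [2, 6, 18].
Every tile is home exactly when every cycle has completed a whole number of laps, i.e. after lcm(2, 6, 18) = 18 in-shuffles.

18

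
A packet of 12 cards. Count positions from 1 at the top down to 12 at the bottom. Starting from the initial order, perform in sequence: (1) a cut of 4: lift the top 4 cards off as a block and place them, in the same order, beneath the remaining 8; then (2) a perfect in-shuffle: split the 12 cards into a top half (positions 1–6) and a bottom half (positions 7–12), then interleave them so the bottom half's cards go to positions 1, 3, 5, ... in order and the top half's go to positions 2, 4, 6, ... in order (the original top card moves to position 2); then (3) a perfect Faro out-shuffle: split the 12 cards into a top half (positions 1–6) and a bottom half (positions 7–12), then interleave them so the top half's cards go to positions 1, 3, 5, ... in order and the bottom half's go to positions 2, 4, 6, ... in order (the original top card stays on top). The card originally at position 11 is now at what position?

Track the card from position 11 forward through each operation:
  after op 1 (cut 4): 11 → 7
  after op 2 (in-shuffle): 7 → 1
  after op 3 (out-shuffle): 1 → 1

1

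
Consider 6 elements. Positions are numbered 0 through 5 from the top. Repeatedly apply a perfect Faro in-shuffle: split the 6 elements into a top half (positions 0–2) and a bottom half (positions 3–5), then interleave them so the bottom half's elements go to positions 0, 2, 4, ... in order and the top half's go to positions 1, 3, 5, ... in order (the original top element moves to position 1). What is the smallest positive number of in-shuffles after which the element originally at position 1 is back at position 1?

3

Follow position 1 under repeated in-shuffles:
1 → 3 → 0 → 1
It first returns after 3 in-shuffles.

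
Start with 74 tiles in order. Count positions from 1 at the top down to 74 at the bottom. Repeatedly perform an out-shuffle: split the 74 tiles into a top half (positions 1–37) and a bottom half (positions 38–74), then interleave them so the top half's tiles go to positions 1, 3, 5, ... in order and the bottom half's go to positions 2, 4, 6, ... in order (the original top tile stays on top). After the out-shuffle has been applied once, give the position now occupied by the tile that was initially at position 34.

67

Track the tile's position through each out-shuffle:
34 → 67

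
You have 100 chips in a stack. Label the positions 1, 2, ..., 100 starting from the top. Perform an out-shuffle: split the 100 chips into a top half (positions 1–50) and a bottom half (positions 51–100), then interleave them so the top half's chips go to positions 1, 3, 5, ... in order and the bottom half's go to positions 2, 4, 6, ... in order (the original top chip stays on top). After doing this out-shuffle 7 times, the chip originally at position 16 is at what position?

Track the chip's position through each out-shuffle:
16 → 31 → 61 → 22 → 43 → 85 → 70 → 40

40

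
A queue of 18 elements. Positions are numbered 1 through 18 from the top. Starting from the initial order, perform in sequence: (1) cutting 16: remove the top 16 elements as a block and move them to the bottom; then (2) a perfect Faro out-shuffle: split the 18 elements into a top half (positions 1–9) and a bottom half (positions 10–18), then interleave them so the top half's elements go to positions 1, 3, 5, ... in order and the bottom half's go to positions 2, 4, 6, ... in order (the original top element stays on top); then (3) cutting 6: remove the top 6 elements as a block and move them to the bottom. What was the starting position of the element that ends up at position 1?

Undo the operations in reverse order, starting from position 1:
  undo op 3 (cut 6): 1 ← 7
  undo op 2 (out-shuffle, from top half): 7 ← 4
  undo op 1 (cut 16): 4 ← 2
So the element at position 1 came from original position 2.

2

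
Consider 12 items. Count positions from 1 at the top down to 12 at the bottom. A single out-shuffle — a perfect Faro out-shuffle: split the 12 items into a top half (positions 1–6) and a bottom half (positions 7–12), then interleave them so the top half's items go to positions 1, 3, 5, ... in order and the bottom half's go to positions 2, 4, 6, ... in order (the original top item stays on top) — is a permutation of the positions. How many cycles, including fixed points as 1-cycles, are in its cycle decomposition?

Trace each unvisited position around until it returns:
(1) (2 3 5 9 6 11 10 8 4 7) (12)
3 cycles in total.

3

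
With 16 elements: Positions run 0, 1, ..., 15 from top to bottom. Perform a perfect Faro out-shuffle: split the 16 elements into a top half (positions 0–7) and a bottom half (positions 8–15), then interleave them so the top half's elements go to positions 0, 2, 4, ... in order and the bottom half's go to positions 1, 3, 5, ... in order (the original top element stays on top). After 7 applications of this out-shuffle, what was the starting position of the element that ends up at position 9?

3

Work backwards from position 9, undoing one out-shuffle at a time:
9 ← 12 ← 6 ← 3 ← 9 ← 12 ← 6 ← 3
So the element now at position 9 started at position 3.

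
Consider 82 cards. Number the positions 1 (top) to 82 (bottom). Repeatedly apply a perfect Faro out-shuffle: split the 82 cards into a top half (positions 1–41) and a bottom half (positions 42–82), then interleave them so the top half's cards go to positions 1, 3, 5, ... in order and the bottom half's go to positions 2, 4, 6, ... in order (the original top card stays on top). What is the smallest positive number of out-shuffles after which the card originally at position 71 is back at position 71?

Follow position 71 under repeated out-shuffles:
71 → 60 → 38 → 75 → 68 → 54 → 26 → 51 → ... → 71 (length 54)
It first returns after 54 out-shuffles.

54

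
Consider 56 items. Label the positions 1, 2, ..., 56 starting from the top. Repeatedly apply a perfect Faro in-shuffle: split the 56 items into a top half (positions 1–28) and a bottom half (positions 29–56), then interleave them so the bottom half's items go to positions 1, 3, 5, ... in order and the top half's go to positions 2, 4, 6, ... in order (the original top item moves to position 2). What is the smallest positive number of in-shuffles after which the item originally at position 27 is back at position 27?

Follow position 27 under repeated in-shuffles:
27 → 54 → 51 → 45 → 33 → 9 → 18 → 36 → 15 → 30 → 3 → 6 → 12 → 24 → 48 → 39 → 21 → 42 → 27
It first returns after 18 in-shuffles.

18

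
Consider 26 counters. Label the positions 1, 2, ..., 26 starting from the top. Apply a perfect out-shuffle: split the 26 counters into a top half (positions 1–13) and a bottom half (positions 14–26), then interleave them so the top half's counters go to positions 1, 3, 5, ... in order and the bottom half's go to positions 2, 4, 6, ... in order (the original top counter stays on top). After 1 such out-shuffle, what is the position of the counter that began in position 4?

Track the counter's position through each out-shuffle:
4 → 7

7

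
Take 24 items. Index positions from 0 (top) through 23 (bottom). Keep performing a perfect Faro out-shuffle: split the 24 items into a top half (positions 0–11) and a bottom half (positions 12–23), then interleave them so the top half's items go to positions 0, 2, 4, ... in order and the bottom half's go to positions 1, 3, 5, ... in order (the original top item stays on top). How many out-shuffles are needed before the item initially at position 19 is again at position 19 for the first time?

11

Follow position 19 under repeated out-shuffles:
19 → 15 → 7 → 14 → 5 → 10 → 20 → 17 → 11 → 22 → 21 → 19
It first returns after 11 out-shuffles.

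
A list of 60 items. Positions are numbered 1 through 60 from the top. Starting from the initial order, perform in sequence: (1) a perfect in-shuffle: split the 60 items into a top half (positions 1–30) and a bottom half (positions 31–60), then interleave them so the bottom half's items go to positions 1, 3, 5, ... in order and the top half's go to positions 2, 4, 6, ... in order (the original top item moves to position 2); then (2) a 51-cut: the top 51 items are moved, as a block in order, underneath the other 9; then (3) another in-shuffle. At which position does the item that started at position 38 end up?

Track the item from position 38 forward through each operation:
  after op 1 (in-shuffle): 38 → 15
  after op 2 (cut 51): 15 → 24
  after op 3 (in-shuffle): 24 → 48

48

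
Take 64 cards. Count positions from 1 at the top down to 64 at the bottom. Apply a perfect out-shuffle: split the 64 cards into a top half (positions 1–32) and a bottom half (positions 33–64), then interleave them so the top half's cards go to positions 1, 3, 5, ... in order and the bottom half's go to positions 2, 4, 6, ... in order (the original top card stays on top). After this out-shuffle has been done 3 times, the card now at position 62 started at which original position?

48

Work backwards from position 62, undoing one out-shuffle at a time:
62 ← 63 ← 32 ← 48
So the card now at position 62 started at position 48.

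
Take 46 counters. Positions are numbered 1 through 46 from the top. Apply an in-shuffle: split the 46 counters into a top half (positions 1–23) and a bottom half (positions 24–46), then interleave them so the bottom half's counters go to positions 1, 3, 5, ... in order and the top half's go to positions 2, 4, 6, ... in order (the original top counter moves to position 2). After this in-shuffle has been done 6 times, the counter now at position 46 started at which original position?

Work backwards from position 46, undoing one in-shuffle at a time:
46 ← 23 ← 35 ← 41 ← 44 ← 22 ← 11
So the counter now at position 46 started at position 11.

11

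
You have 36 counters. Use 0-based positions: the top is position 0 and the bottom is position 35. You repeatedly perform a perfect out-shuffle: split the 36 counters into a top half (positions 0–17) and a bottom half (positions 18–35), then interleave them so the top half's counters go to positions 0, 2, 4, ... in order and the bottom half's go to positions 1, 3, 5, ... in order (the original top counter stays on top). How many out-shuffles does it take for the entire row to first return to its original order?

The out-shuffle permutes the 36 positions with cycle lengths [1, 1, 3, 3, 4, 12, 12].
Every counter is home exactly when every cycle has completed a whole number of laps, i.e. after lcm(1, 3, 4, 12) = 12 out-shuffles.

12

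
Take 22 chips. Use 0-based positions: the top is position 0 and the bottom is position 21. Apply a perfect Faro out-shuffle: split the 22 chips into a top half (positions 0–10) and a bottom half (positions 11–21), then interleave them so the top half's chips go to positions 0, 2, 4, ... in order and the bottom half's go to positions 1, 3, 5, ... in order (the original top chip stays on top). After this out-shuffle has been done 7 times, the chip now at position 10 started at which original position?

Work backwards from position 10, undoing one out-shuffle at a time:
10 ← 5 ← 13 ← 17 ← 19 ← 20 ← 10 ← 5
So the chip now at position 10 started at position 5.

5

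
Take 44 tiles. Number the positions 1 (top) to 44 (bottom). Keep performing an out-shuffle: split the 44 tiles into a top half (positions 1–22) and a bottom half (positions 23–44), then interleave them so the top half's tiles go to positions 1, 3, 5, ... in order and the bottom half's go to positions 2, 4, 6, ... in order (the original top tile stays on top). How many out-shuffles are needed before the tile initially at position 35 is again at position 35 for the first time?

Follow position 35 under repeated out-shuffles:
35 → 26 → 8 → 15 → 29 → 14 → 27 → 10 → 19 → 37 → 30 → 16 → 31 → 18 → 35
It first returns after 14 out-shuffles.

14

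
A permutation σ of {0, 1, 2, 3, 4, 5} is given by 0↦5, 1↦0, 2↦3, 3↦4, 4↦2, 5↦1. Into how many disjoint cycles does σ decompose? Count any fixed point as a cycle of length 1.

2

Cycle decomposition: (0 5 1) (2 3 4).
2 cycles.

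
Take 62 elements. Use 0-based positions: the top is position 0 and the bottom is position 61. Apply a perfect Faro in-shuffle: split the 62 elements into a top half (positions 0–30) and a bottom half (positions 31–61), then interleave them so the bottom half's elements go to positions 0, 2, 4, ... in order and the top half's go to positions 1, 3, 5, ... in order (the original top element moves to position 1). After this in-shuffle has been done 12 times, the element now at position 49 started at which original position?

49

Work backwards from position 49, undoing one in-shuffle at a time:
49 ← 24 ← 43 ← 21 ← 10 ← 36 ← 49 ← 24 ← 43 ← 21 ← 10 ← 36 ← 49
So the element now at position 49 started at position 49.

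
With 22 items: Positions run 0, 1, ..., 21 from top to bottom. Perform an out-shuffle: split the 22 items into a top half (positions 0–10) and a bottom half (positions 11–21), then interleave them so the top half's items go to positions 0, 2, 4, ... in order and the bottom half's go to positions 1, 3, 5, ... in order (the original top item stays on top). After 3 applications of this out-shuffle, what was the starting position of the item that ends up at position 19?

Work backwards from position 19, undoing one out-shuffle at a time:
19 ← 20 ← 10 ← 5
So the item now at position 19 started at position 5.

5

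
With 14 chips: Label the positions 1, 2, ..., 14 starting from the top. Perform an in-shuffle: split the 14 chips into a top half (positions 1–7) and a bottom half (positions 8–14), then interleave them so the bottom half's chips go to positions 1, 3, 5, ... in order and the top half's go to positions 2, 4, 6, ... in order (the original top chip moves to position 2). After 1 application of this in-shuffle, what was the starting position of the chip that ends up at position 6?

3

Work backwards from position 6, undoing one in-shuffle at a time:
6 ← 3
So the chip now at position 6 started at position 3.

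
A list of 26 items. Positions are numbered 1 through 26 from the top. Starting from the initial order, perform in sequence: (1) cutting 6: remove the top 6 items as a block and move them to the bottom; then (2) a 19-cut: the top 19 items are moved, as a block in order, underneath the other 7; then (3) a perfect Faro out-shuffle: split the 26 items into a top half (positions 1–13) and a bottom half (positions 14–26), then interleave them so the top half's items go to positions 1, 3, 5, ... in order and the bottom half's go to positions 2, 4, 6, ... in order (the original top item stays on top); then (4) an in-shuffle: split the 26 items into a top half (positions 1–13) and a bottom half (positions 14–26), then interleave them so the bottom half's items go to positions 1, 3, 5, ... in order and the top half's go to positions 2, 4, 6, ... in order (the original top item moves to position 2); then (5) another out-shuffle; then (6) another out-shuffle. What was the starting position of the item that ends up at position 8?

21

Undo the operations in reverse order, starting from position 8:
  undo op 6 (out-shuffle, from bottom half): 8 ← 17
  undo op 5 (out-shuffle, from top half): 17 ← 9
  undo op 4 (in-shuffle, from bottom half): 9 ← 18
  undo op 3 (out-shuffle, from bottom half): 18 ← 22
  undo op 2 (cut 19): 22 ← 15
  undo op 1 (cut 6): 15 ← 21
So the item at position 8 came from original position 21.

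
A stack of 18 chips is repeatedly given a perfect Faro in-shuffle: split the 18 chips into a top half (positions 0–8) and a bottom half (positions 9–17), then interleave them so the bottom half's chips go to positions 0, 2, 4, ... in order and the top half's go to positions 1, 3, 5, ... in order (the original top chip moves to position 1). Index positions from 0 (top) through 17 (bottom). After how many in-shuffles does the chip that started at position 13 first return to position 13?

Follow position 13 under repeated in-shuffles:
13 → 8 → 17 → 16 → 14 → 10 → 2 → 5 → 11 → 4 → 9 → 0 → 1 → 3 → 7 → 15 → 12 → 6 → 13
It first returns after 18 in-shuffles.

18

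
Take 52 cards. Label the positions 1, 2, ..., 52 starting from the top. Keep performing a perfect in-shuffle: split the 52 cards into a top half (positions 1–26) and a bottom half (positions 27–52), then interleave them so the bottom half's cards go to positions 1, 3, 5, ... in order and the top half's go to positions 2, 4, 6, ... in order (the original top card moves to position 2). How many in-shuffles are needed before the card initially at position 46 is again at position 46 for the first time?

Follow position 46 under repeated in-shuffles:
46 → 39 → 25 → 50 → 47 → 41 → 29 → 5 → ... → 46 (length 52)
It first returns after 52 in-shuffles.

52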